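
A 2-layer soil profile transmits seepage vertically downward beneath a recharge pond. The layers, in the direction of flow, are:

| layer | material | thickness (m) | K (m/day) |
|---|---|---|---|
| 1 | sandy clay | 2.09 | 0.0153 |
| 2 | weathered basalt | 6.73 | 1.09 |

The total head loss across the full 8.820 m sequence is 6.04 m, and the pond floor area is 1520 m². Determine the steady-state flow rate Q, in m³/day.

64.3

Flow is perpendicular to layering, so the layers act in series and the equivalent K is the thickness-weighted harmonic mean.
Total thickness L = 2.09 + 6.73 = 8.820 m.
Σ(b_i/K_i) = 2.09/0.0153 + 6.73/1.09 = 142.8 d.
K_eq = L / Σ(b_i/K_i) = 8.820 / 142.8 = 0.06178 m/day.
Q = K_eq · A · (Δh/L) = 0.06178 × 1520 × (6.04/8.820) = 64.30 m³/day.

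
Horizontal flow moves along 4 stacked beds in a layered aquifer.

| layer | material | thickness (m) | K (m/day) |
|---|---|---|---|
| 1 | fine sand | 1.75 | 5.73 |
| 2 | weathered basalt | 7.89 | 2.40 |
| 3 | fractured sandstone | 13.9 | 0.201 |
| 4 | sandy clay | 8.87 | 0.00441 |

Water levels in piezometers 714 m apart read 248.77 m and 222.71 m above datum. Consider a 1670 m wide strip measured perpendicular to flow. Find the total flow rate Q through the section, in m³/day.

1940

Flow is parallel to layering, so each bed carries its own Darcy discharge and the transmissivities add.
Σ(K_i·b_i) = 5.73×1.75 + 2.40×7.89 + 0.201×13.9 + 0.00441×8.87 = 31.80 m²/day.
Hydraulic gradient i = (248.77 − 222.71) / 714 = 26.06 / 714 = 0.03650.
Q = Σ(K_i·b_i) · W · i = 31.80 × 1670 × 0.03650 = 1938 m³/day.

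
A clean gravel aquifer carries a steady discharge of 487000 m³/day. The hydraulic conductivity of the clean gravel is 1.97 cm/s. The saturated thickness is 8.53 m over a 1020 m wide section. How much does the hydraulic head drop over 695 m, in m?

Convert K: 1.97 cm/s × 864 = 1702 m/day.
Cross-sectional area A = 1020 × 8.53 = 8701 m².
From Q = K·A·i, i = Q / (K·A) = 487000 / (1702 × 8701) = 0.03289.
Head loss Δh = i · L = 0.03289 × 695 = 22.86 m.

22.9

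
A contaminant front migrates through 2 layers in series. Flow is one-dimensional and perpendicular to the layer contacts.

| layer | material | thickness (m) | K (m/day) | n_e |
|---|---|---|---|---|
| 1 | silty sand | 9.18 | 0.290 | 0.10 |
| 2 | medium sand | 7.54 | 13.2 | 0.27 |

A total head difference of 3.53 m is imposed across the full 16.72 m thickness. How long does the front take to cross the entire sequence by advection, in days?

With flow normal to the layers, continuity requires the same specific discharge q through every layer.
Σ(b_i/K_i) = 9.18/0.290 + 7.54/13.2 = 32.23 d.
q = Δh / Σ(b_i/K_i) = 3.53 / 32.23 = 0.1095 m/day.
In each layer the seepage velocity is v_i = q/n_i, so the layer transit time is t_i = b_i·n_i / q:
  layer 1 (silty sand): t_1 = 9.18 × 0.10 / 0.1095 = 8.381 d
  layer 2 (medium sand): t_2 = 7.54 × 0.27 / 0.1095 = 18.59 d
Total t = Σ t_i = 26.97 days.

27.0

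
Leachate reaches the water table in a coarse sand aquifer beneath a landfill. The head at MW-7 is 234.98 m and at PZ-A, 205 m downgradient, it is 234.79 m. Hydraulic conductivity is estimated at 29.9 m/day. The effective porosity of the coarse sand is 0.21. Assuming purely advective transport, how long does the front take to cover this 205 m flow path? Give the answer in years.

4.25

Hydraulic gradient i = (234.98 − 234.79) / 205 = 0.19 / 205 = 0.0009268.
Darcy flux q = K · i = 29.90 × 0.0009268 = 0.02771 m/day.
Seepage velocity v = q / n_e = 0.02771 / 0.21 = 0.1320 m/day.
Travel time t = L / v = 205 / 0.1320 = 1553 days = 4.253 years.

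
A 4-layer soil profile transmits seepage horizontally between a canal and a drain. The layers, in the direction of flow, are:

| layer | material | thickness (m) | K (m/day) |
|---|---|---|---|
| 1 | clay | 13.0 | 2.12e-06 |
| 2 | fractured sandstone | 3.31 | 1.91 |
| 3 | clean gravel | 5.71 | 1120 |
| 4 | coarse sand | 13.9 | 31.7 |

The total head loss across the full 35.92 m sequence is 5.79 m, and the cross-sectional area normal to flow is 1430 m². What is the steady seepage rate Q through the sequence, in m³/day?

0.00135

Flow is perpendicular to layering, so the layers act in series and the equivalent K is the thickness-weighted harmonic mean.
Total thickness L = 13.0 + 3.31 + 5.71 + 13.9 = 35.92 m.
Σ(b_i/K_i) = 13.0/2.12e-06 + 3.31/1.91 + 5.71/1120 + 13.9/31.7 = 6.132e+06 d.
K_eq = L / Σ(b_i/K_i) = 35.92 / 6.132e+06 = 5.858e-06 m/day.
Q = K_eq · A · (Δh/L) = 5.858e-06 × 1430 × (5.79/35.92) = 0.001350 m³/day.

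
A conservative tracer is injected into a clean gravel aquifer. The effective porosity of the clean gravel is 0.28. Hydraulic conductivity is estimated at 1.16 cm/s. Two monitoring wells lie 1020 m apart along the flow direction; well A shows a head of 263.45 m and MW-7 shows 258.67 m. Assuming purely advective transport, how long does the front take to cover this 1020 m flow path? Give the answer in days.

60.8

Convert K: 1.16 cm/s × 864 = 1002 m/day.
Hydraulic gradient i = (263.45 − 258.67) / 1020 = 4.78 / 1020 = 0.004686.
Darcy flux q = K · i = 1002 × 0.004686 = 4.697 m/day.
Seepage velocity v = q / n_e = 4.697 / 0.28 = 16.77 m/day.
Travel time t = L / v = 1020 / 16.77 = 60.81 days.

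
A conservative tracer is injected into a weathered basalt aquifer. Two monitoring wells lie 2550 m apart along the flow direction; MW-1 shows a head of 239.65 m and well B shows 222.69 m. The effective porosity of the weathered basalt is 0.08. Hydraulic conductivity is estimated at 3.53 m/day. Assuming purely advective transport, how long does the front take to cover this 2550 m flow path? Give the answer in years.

23.8

Hydraulic gradient i = (239.65 − 222.69) / 2550 = 16.96 / 2550 = 0.006651.
Darcy flux q = K · i = 3.530 × 0.006651 = 0.02348 m/day.
Seepage velocity v = q / n_e = 0.02348 / 0.08 = 0.2935 m/day.
Travel time t = L / v = 2550 / 0.2935 = 8689 days = 23.79 years.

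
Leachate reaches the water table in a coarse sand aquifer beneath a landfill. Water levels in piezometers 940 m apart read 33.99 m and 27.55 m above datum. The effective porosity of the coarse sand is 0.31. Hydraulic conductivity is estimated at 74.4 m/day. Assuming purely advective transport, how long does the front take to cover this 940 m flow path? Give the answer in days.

Hydraulic gradient i = (33.99 − 27.55) / 940 = 6.44 / 940 = 0.006851.
Darcy flux q = K · i = 74.40 × 0.006851 = 0.5097 m/day.
Seepage velocity v = q / n_e = 0.5097 / 0.31 = 1.644 m/day.
Travel time t = L / v = 940 / 1.644 = 571.7 days.

572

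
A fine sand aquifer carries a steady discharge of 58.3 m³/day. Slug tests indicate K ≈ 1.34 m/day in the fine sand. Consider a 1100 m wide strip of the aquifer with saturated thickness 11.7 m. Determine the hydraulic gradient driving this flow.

0.00338

Cross-sectional area A = 1100 × 11.7 = 12870 m².
From Q = K·A·i, i = Q / (K·A) = 58.3 / (1.340 × 12870) = 0.003381.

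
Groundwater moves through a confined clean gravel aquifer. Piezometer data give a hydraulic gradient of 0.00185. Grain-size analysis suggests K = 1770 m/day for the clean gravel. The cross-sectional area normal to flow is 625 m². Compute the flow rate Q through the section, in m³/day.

2050

Hydraulic gradient i = 0.00185.
Darcy's law: Q = K · A · i = 1770 × 625.0 × 0.001850 = 2047 m³/day.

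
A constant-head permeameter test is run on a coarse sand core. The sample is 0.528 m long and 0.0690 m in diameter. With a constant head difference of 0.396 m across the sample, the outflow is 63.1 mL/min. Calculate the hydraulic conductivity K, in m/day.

32.4

Cross-sectional area A = π·(d/2)² = π × (0.0690/2)² = 0.003739 m².
Convert discharge: 63.1 mL/min = 1.052e-06 m³/s.
Darcy's law rearranged: K = Q·L / (A·Δh) = 1.052e-06 × 0.528 / (0.003739 × 0.396) = 0.0003750 m/s = 32.40 m/day.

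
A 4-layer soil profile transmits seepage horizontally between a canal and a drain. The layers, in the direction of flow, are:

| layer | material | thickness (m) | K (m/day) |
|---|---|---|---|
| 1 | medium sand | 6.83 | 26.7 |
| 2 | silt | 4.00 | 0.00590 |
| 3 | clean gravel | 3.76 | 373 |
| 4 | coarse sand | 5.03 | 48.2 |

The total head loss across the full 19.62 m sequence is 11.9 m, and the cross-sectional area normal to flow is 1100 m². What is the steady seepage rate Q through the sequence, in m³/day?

Flow is perpendicular to layering, so the layers act in series and the equivalent K is the thickness-weighted harmonic mean.
Total thickness L = 6.83 + 4.00 + 3.76 + 5.03 = 19.62 m.
Σ(b_i/K_i) = 6.83/26.7 + 4.00/0.00590 + 3.76/373 + 5.03/48.2 = 678.3 d.
K_eq = L / Σ(b_i/K_i) = 19.62 / 678.3 = 0.02892 m/day.
Q = K_eq · A · (Δh/L) = 0.02892 × 1100 × (11.9/19.62) = 19.30 m³/day.

19.3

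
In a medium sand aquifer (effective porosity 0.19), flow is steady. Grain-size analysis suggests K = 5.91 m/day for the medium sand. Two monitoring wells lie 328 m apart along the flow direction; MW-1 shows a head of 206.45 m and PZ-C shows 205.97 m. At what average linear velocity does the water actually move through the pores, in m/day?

0.0455

Hydraulic gradient i = (206.45 − 205.97) / 328 = 0.48 / 328 = 0.001463.
Darcy flux q = K · i = 5.910 × 0.001463 = 0.008649 m/day.
Seepage velocity v = q / n_e = 0.008649 / 0.19 = 0.04552 m/day.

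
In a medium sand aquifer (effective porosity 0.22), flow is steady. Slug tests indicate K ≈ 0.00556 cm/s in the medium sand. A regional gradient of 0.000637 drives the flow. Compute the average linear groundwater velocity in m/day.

Convert K: 0.00556 cm/s × 864 = 4.804 m/day.
Hydraulic gradient i = 0.000637.
Darcy flux q = K · i = 4.804 × 0.0006370 = 0.003060 m/day.
Seepage velocity v = q / n_e = 0.003060 / 0.22 = 0.01391 m/day.

0.0139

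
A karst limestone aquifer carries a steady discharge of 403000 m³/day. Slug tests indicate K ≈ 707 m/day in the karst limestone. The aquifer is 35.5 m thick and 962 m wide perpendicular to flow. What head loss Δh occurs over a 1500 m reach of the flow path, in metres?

25.0

Cross-sectional area A = 962 × 35.5 = 34151 m².
From Q = K·A·i, i = Q / (K·A) = 403000 / (707.0 × 34151) = 0.01669.
Head loss Δh = i · L = 0.01669 × 1500 = 25.04 m.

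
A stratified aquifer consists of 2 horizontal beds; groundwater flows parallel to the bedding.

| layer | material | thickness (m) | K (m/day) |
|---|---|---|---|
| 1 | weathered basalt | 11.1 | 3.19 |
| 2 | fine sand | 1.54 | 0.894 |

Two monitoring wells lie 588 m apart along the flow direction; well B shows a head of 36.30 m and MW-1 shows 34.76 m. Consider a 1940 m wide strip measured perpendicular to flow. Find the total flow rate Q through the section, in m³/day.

Flow is parallel to layering, so each bed carries its own Darcy discharge and the transmissivities add.
Σ(K_i·b_i) = 3.19×11.1 + 0.894×1.54 = 36.79 m²/day.
Hydraulic gradient i = (36.30 − 34.76) / 588 = 1.54 / 588 = 0.002619.
Q = Σ(K_i·b_i) · W · i = 36.79 × 1940 × 0.002619 = 186.9 m³/day.

187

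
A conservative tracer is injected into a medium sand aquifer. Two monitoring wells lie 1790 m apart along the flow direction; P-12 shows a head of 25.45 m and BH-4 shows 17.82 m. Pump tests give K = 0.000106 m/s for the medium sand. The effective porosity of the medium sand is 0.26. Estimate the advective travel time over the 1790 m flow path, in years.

32.6

Convert K: 0.000106 m/s × 86400 = 9.158 m/day.
Hydraulic gradient i = (25.45 − 17.82) / 1790 = 7.63 / 1790 = 0.004263.
Darcy flux q = K · i = 9.158 × 0.004263 = 0.03904 m/day.
Seepage velocity v = q / n_e = 0.03904 / 0.26 = 0.1501 m/day.
Travel time t = L / v = 1790 / 0.1501 = 11922 days = 32.64 years.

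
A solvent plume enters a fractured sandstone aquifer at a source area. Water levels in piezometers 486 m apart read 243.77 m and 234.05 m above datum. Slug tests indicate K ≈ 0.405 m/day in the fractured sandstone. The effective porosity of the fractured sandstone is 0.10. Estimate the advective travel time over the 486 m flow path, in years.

Hydraulic gradient i = (243.77 − 234.05) / 486 = 9.72 / 486 = 0.02000.
Darcy flux q = K · i = 0.4050 × 0.02000 = 0.008100 m/day.
Seepage velocity v = q / n_e = 0.008100 / 0.10 = 0.08100 m/day.
Travel time t = L / v = 486 / 0.08100 = 6000 days = 16.43 years.

16.4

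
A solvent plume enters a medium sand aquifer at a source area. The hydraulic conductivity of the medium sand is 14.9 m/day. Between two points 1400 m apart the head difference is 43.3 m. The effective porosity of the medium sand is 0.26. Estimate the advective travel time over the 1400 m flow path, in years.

2.16

Hydraulic gradient i = Δh / L = 43.3 / 1400 = 0.03093.
Darcy flux q = K · i = 14.90 × 0.03093 = 0.4608 m/day.
Seepage velocity v = q / n_e = 0.4608 / 0.26 = 1.772 m/day.
Travel time t = L / v = 1400 / 1.772 = 789.9 days = 2.163 years.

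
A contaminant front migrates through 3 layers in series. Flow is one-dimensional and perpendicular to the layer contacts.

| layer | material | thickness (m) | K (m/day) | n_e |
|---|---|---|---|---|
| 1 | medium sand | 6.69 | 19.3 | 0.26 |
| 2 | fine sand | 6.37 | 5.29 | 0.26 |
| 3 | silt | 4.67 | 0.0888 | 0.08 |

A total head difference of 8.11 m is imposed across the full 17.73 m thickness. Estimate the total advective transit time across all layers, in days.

25.2

With flow normal to the layers, continuity requires the same specific discharge q through every layer.
Σ(b_i/K_i) = 6.69/19.3 + 6.37/5.29 + 4.67/0.0888 = 54.14 d.
q = Δh / Σ(b_i/K_i) = 8.11 / 54.14 = 0.1498 m/day.
In each layer the seepage velocity is v_i = q/n_i, so the layer transit time is t_i = b_i·n_i / q:
  layer 1 (medium sand): t_1 = 6.69 × 0.26 / 0.1498 = 11.61 d
  layer 2 (fine sand): t_2 = 6.37 × 0.26 / 0.1498 = 11.06 d
  layer 3 (silt): t_3 = 4.67 × 0.08 / 0.1498 = 2.494 d
Total t = Σ t_i = 25.16 days.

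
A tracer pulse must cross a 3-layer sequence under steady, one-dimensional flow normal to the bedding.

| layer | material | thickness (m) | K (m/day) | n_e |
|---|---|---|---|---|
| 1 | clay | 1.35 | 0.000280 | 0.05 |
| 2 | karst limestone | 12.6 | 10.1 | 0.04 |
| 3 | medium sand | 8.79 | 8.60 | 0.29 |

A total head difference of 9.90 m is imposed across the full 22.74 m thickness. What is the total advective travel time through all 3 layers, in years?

With flow normal to the layers, continuity requires the same specific discharge q through every layer.
Σ(b_i/K_i) = 1.35/0.000280 + 12.6/10.1 + 8.79/8.60 = 4824 d.
q = Δh / Σ(b_i/K_i) = 9.90 / 4824 = 0.002052 m/day.
In each layer the seepage velocity is v_i = q/n_i, so the layer transit time is t_i = b_i·n_i / q:
  layer 1 (clay): t_1 = 1.35 × 0.05 / 0.002052 = 32.89 d
  layer 2 (karst limestone): t_2 = 12.6 × 0.04 / 0.002052 = 245.6 d
  layer 3 (medium sand): t_3 = 8.79 × 0.29 / 0.002052 = 1242 d
Total t = Σ t_i = 1520 days = 4.163 years.

4.16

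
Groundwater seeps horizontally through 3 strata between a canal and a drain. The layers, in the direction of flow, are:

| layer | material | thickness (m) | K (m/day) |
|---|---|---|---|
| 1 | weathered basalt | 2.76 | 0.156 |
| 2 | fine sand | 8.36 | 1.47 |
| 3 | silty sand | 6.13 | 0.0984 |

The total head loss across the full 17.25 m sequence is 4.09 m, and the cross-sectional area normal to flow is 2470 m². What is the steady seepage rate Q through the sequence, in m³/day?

118

Flow is perpendicular to layering, so the layers act in series and the equivalent K is the thickness-weighted harmonic mean.
Total thickness L = 2.76 + 8.36 + 6.13 = 17.25 m.
Σ(b_i/K_i) = 2.76/0.156 + 8.36/1.47 + 6.13/0.0984 = 85.68 d.
K_eq = L / Σ(b_i/K_i) = 17.25 / 85.68 = 0.2013 m/day.
Q = K_eq · A · (Δh/L) = 0.2013 × 2470 × (4.09/17.25) = 117.9 m³/day.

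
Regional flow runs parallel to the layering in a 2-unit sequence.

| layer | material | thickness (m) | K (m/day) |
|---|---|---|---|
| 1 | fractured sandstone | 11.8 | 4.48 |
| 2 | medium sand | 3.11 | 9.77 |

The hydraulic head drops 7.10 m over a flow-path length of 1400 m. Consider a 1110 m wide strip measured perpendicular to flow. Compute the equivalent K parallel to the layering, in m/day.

Flow is parallel to layering, so each bed carries its own Darcy discharge and the transmissivities add.
Σ(K_i·b_i) = 4.48×11.8 + 9.77×3.11 = 83.25 m²/day.
Total thickness b = 14.91 m, so K_eq = Σ(K_i·b_i)/b = 5.583 m/day.

5.58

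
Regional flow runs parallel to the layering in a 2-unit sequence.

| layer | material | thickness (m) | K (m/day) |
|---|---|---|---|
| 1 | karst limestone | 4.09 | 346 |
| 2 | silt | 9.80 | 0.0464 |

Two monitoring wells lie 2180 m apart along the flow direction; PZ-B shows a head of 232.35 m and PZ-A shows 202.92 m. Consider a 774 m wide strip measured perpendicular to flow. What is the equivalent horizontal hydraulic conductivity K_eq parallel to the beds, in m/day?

102

Flow is parallel to layering, so each bed carries its own Darcy discharge and the transmissivities add.
Σ(K_i·b_i) = 346×4.09 + 0.0464×9.80 = 1416 m²/day.
Total thickness b = 13.89 m, so K_eq = Σ(K_i·b_i)/b = 101.9 m/day.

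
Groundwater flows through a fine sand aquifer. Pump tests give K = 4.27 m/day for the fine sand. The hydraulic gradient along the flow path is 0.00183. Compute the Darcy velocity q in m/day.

Hydraulic gradient i = 0.00183.
Specific discharge q = K · i = 4.270 × 0.001830 = 0.007814 m/day.

0.00781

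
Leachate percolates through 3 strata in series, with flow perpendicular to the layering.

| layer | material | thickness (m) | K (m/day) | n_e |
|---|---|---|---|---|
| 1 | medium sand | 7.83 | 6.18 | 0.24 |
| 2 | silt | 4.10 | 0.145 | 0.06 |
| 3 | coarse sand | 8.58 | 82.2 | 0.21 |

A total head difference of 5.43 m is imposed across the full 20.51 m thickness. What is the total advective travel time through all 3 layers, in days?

With flow normal to the layers, continuity requires the same specific discharge q through every layer.
Σ(b_i/K_i) = 7.83/6.18 + 4.10/0.145 + 8.58/82.2 = 29.65 d.
q = Δh / Σ(b_i/K_i) = 5.43 / 29.65 = 0.1832 m/day.
In each layer the seepage velocity is v_i = q/n_i, so the layer transit time is t_i = b_i·n_i / q:
  layer 1 (medium sand): t_1 = 7.83 × 0.24 / 0.1832 = 10.26 d
  layer 2 (silt): t_2 = 4.10 × 0.06 / 0.1832 = 1.343 d
  layer 3 (coarse sand): t_3 = 8.58 × 0.21 / 0.1832 = 9.838 d
Total t = Σ t_i = 21.44 days.

21.4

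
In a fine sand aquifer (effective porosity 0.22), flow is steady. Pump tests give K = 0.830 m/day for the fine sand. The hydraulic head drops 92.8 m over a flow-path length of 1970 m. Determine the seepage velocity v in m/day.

Hydraulic gradient i = Δh / L = 92.8 / 1970 = 0.04711.
Darcy flux q = K · i = 0.8300 × 0.04711 = 0.03910 m/day.
Seepage velocity v = q / n_e = 0.03910 / 0.22 = 0.1777 m/day.

0.178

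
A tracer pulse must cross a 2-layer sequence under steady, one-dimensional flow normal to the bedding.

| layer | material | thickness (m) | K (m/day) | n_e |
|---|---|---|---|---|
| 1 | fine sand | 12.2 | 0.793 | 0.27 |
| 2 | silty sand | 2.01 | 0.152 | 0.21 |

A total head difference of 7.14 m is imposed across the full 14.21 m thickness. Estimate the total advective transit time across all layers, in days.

14.9

With flow normal to the layers, continuity requires the same specific discharge q through every layer.
Σ(b_i/K_i) = 12.2/0.793 + 2.01/0.152 = 28.61 d.
q = Δh / Σ(b_i/K_i) = 7.14 / 28.61 = 0.2496 m/day.
In each layer the seepage velocity is v_i = q/n_i, so the layer transit time is t_i = b_i·n_i / q:
  layer 1 (fine sand): t_1 = 12.2 × 0.27 / 0.2496 = 13.20 d
  layer 2 (silty sand): t_2 = 2.01 × 0.21 / 0.2496 = 1.691 d
Total t = Σ t_i = 14.89 days.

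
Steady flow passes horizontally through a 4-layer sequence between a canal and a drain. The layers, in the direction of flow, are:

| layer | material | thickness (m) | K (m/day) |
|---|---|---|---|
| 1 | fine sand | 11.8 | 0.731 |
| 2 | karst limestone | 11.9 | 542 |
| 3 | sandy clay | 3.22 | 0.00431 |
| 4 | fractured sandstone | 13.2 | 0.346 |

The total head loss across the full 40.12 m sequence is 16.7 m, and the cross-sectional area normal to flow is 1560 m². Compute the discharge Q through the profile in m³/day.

Flow is perpendicular to layering, so the layers act in series and the equivalent K is the thickness-weighted harmonic mean.
Total thickness L = 11.8 + 11.9 + 3.22 + 13.2 = 40.12 m.
Σ(b_i/K_i) = 11.8/0.731 + 11.9/542 + 3.22/0.00431 + 13.2/0.346 = 801.4 d.
K_eq = L / Σ(b_i/K_i) = 40.12 / 801.4 = 0.05006 m/day.
Q = K_eq · A · (Δh/L) = 0.05006 × 1560 × (16.7/40.12) = 32.51 m³/day.

32.5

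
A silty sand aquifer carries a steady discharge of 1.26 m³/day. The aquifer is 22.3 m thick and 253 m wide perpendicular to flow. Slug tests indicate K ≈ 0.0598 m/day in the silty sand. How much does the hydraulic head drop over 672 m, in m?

2.51

Cross-sectional area A = 253 × 22.3 = 5642 m².
From Q = K·A·i, i = Q / (K·A) = 1.26 / (0.05980 × 5642) = 0.003735.
Head loss Δh = i · L = 0.003735 × 672 = 2.510 m.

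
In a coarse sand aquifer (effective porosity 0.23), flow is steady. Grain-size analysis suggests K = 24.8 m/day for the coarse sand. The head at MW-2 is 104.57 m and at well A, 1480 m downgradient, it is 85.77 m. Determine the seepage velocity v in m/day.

Hydraulic gradient i = (104.57 − 85.77) / 1480 = 18.8 / 1480 = 0.01270.
Darcy flux q = K · i = 24.80 × 0.01270 = 0.3150 m/day.
Seepage velocity v = q / n_e = 0.3150 / 0.23 = 1.370 m/day.

1.37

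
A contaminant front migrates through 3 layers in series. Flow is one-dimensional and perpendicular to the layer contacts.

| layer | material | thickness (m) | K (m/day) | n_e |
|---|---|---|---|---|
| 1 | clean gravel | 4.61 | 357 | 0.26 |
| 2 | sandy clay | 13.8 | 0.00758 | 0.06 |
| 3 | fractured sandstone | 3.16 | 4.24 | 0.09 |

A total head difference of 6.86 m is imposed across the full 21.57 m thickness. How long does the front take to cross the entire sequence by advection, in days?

With flow normal to the layers, continuity requires the same specific discharge q through every layer.
Σ(b_i/K_i) = 4.61/357 + 13.8/0.00758 + 3.16/4.24 = 1821 d.
q = Δh / Σ(b_i/K_i) = 6.86 / 1821 = 0.003766 m/day.
In each layer the seepage velocity is v_i = q/n_i, so the layer transit time is t_i = b_i·n_i / q:
  layer 1 (clean gravel): t_1 = 4.61 × 0.26 / 0.003766 = 318.2 d
  layer 2 (sandy clay): t_2 = 13.8 × 0.06 / 0.003766 = 219.8 d
  layer 3 (fractured sandstone): t_3 = 3.16 × 0.09 / 0.003766 = 75.51 d
Total t = Σ t_i = 613.6 days.

614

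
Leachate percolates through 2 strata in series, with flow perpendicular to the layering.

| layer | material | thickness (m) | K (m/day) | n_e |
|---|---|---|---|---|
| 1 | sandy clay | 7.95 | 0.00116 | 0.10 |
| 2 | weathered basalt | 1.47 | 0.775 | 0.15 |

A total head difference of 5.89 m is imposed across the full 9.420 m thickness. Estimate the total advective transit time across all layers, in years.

3.24

With flow normal to the layers, continuity requires the same specific discharge q through every layer.
Σ(b_i/K_i) = 7.95/0.00116 + 1.47/0.775 = 6855 d.
q = Δh / Σ(b_i/K_i) = 5.89 / 6855 = 0.0008592 m/day.
In each layer the seepage velocity is v_i = q/n_i, so the layer transit time is t_i = b_i·n_i / q:
  layer 1 (sandy clay): t_1 = 7.95 × 0.10 / 0.0008592 = 925.3 d
  layer 2 (weathered basalt): t_2 = 1.47 × 0.15 / 0.0008592 = 256.6 d
Total t = Σ t_i = 1182 days = 3.236 years.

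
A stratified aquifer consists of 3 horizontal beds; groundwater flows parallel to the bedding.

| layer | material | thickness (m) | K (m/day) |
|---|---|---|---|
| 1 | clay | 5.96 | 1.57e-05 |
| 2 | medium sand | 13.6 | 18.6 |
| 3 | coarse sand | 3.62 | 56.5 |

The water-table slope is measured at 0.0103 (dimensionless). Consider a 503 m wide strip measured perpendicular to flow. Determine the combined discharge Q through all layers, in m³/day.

Flow is parallel to layering, so each bed carries its own Darcy discharge and the transmissivities add.
Σ(K_i·b_i) = 1.57e-05×5.96 + 18.6×13.6 + 56.5×3.62 = 457.5 m²/day.
Hydraulic gradient i = 0.0103.
Q = Σ(K_i·b_i) · W · i = 457.5 × 503 × 0.01030 = 2370 m³/day.

2370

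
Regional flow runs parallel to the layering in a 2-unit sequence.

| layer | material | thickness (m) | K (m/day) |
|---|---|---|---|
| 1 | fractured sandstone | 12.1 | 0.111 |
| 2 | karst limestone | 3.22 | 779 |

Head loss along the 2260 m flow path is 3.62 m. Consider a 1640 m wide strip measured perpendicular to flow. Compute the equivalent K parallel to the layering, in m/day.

Flow is parallel to layering, so each bed carries its own Darcy discharge and the transmissivities add.
Σ(K_i·b_i) = 0.111×12.1 + 779×3.22 = 2510 m²/day.
Total thickness b = 15.32 m, so K_eq = Σ(K_i·b_i)/b = 163.8 m/day.

164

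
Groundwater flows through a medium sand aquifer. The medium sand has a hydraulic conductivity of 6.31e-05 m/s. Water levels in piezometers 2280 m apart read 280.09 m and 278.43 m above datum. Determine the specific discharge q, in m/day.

0.00397

Convert K: 6.31e-05 m/s × 86400 = 5.452 m/day.
Hydraulic gradient i = (280.09 − 278.43) / 2280 = 1.66 / 2280 = 0.0007281.
Specific discharge q = K · i = 5.452 × 0.0007281 = 0.003969 m/day.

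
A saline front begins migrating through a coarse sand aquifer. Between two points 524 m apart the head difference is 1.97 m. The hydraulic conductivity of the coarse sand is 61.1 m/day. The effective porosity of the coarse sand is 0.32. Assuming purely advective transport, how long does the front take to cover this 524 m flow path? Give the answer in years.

2.00

Hydraulic gradient i = Δh / L = 1.97 / 524 = 0.003760.
Darcy flux q = K · i = 61.10 × 0.003760 = 0.2297 m/day.
Seepage velocity v = q / n_e = 0.2297 / 0.32 = 0.7178 m/day.
Travel time t = L / v = 524 / 0.7178 = 730.0 days = 1.999 years.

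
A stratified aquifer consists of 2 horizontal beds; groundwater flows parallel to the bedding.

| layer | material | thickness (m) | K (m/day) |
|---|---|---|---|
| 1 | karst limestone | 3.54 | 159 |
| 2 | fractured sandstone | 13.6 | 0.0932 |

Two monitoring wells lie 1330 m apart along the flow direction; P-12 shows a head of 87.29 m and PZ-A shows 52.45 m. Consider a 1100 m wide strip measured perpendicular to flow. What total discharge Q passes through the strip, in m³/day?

Flow is parallel to layering, so each bed carries its own Darcy discharge and the transmissivities add.
Σ(K_i·b_i) = 159×3.54 + 0.0932×13.6 = 564.1 m²/day.
Hydraulic gradient i = (87.29 − 52.45) / 1330 = 34.84 / 1330 = 0.02620.
Q = Σ(K_i·b_i) · W · i = 564.1 × 1100 × 0.02620 = 16255 m³/day.

16300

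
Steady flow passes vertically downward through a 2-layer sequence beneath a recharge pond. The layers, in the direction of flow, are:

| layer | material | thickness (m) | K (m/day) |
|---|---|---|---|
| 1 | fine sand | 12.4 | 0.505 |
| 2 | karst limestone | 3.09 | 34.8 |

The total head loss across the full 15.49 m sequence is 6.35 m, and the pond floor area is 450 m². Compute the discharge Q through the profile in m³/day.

Flow is perpendicular to layering, so the layers act in series and the equivalent K is the thickness-weighted harmonic mean.
Total thickness L = 12.4 + 3.09 = 15.49 m.
Σ(b_i/K_i) = 12.4/0.505 + 3.09/34.8 = 24.64 d.
K_eq = L / Σ(b_i/K_i) = 15.49 / 24.64 = 0.6286 m/day.
Q = K_eq · A · (Δh/L) = 0.6286 × 450 × (6.35/15.49) = 116.0 m³/day.

116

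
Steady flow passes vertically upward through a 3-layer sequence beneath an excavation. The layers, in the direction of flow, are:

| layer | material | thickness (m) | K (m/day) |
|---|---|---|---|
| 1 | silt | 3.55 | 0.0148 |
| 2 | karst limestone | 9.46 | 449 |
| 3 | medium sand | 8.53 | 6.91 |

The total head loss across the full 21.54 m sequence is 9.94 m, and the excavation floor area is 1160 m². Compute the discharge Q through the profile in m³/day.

47.8

Flow is perpendicular to layering, so the layers act in series and the equivalent K is the thickness-weighted harmonic mean.
Total thickness L = 3.55 + 9.46 + 8.53 = 21.54 m.
Σ(b_i/K_i) = 3.55/0.0148 + 9.46/449 + 8.53/6.91 = 241.1 d.
K_eq = L / Σ(b_i/K_i) = 21.54 / 241.1 = 0.08933 m/day.
Q = K_eq · A · (Δh/L) = 0.08933 × 1160 × (9.94/21.54) = 47.82 m³/day.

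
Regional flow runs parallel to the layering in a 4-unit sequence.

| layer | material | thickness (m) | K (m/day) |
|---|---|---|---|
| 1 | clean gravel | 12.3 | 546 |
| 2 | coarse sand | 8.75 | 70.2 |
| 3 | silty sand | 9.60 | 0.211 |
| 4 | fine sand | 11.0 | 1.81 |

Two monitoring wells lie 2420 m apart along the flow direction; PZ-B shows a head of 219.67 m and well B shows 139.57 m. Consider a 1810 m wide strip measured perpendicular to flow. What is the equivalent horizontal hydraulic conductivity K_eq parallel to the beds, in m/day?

177

Flow is parallel to layering, so each bed carries its own Darcy discharge and the transmissivities add.
Σ(K_i·b_i) = 546×12.3 + 70.2×8.75 + 0.211×9.60 + 1.81×11.0 = 7352 m²/day.
Total thickness b = 41.65 m, so K_eq = Σ(K_i·b_i)/b = 176.5 m/day.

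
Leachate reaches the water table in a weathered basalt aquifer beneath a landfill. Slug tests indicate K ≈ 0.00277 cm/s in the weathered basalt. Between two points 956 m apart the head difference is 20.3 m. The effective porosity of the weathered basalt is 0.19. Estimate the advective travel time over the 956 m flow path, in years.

Convert K: 0.00277 cm/s × 864 = 2.393 m/day.
Hydraulic gradient i = Δh / L = 20.3 / 956 = 0.02123.
Darcy flux q = K · i = 2.393 × 0.02123 = 0.05082 m/day.
Seepage velocity v = q / n_e = 0.05082 / 0.19 = 0.2675 m/day.
Travel time t = L / v = 956 / 0.2675 = 3574 days = 9.786 years.

9.79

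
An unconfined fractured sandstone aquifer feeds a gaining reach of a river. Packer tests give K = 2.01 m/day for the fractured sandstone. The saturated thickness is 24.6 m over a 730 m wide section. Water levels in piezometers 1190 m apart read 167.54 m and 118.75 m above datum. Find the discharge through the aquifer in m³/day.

1480

Cross-sectional area A = 730 × 24.6 = 17958 m².
Hydraulic gradient i = (167.54 − 118.75) / 1190 = 48.79 / 1190 = 0.04100.
Darcy's law: Q = K · A · i = 2.010 × 17958 × 0.04100 = 1480 m³/day.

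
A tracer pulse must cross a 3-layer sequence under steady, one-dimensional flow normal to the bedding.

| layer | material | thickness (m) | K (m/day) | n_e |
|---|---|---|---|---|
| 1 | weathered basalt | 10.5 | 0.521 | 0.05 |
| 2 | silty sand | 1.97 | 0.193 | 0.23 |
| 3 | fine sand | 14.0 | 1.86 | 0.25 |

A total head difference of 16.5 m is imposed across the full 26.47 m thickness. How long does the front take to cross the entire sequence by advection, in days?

With flow normal to the layers, continuity requires the same specific discharge q through every layer.
Σ(b_i/K_i) = 10.5/0.521 + 1.97/0.193 + 14.0/1.86 = 37.89 d.
q = Δh / Σ(b_i/K_i) = 16.5 / 37.89 = 0.4355 m/day.
In each layer the seepage velocity is v_i = q/n_i, so the layer transit time is t_i = b_i·n_i / q:
  layer 1 (weathered basalt): t_1 = 10.5 × 0.05 / 0.4355 = 1.206 d
  layer 2 (silty sand): t_2 = 1.97 × 0.23 / 0.4355 = 1.040 d
  layer 3 (fine sand): t_3 = 14.0 × 0.25 / 0.4355 = 8.037 d
Total t = Σ t_i = 10.28 days.

10.3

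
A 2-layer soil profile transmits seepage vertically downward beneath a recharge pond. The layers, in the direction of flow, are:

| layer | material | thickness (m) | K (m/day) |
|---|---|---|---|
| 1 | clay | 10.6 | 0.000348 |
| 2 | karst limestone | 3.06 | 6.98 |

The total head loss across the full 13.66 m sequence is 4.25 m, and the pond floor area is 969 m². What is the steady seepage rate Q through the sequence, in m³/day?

Flow is perpendicular to layering, so the layers act in series and the equivalent K is the thickness-weighted harmonic mean.
Total thickness L = 10.6 + 3.06 = 13.66 m.
Σ(b_i/K_i) = 10.6/0.000348 + 3.06/6.98 = 30460 d.
K_eq = L / Σ(b_i/K_i) = 13.66 / 30460 = 0.0004485 m/day.
Q = K_eq · A · (Δh/L) = 0.0004485 × 969 × (4.25/13.66) = 0.1352 m³/day.

0.135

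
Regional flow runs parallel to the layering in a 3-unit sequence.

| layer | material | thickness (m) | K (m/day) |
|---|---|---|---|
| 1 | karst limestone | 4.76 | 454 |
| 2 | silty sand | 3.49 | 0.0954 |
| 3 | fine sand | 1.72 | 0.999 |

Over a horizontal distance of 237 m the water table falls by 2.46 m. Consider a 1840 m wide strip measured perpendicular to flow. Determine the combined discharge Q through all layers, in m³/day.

41300

Flow is parallel to layering, so each bed carries its own Darcy discharge and the transmissivities add.
Σ(K_i·b_i) = 454×4.76 + 0.0954×3.49 + 0.999×1.72 = 2163 m²/day.
Hydraulic gradient i = Δh / L = 2.46 / 237 = 0.01038.
Q = Σ(K_i·b_i) · W · i = 2163 × 1840 × 0.01038 = 41312 m³/day.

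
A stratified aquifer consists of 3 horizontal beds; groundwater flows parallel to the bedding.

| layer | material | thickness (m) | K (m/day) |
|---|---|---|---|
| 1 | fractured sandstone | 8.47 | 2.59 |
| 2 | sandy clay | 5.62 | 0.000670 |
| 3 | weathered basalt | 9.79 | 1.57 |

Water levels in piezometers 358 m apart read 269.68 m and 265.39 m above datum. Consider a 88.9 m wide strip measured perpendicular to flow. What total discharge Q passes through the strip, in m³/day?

Flow is parallel to layering, so each bed carries its own Darcy discharge and the transmissivities add.
Σ(K_i·b_i) = 2.59×8.47 + 0.000670×5.62 + 1.57×9.79 = 37.31 m²/day.
Hydraulic gradient i = (269.68 − 265.39) / 358 = 4.29 / 358 = 0.01198.
Q = Σ(K_i·b_i) · W · i = 37.31 × 88.9 × 0.01198 = 39.75 m³/day.

39.7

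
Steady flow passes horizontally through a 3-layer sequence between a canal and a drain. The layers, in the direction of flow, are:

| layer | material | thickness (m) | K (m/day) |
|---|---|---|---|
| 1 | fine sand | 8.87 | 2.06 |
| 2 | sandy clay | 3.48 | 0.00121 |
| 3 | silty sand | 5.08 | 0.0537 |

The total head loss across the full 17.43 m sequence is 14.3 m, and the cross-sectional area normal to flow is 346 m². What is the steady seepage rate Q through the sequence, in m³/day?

1.66

Flow is perpendicular to layering, so the layers act in series and the equivalent K is the thickness-weighted harmonic mean.
Total thickness L = 8.87 + 3.48 + 5.08 = 17.43 m.
Σ(b_i/K_i) = 8.87/2.06 + 3.48/0.00121 + 5.08/0.0537 = 2975 d.
K_eq = L / Σ(b_i/K_i) = 17.43 / 2975 = 0.005859 m/day.
Q = K_eq · A · (Δh/L) = 0.005859 × 346 × (14.3/17.43) = 1.663 m³/day.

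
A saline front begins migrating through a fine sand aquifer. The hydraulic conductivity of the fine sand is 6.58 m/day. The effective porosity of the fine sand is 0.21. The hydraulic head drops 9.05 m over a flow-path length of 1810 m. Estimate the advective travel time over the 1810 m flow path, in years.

Hydraulic gradient i = Δh / L = 9.05 / 1810 = 0.005000.
Darcy flux q = K · i = 6.580 × 0.005000 = 0.03290 m/day.
Seepage velocity v = q / n_e = 0.03290 / 0.21 = 0.1567 m/day.
Travel time t = L / v = 1810 / 0.1567 = 11553 days = 31.63 years.

31.6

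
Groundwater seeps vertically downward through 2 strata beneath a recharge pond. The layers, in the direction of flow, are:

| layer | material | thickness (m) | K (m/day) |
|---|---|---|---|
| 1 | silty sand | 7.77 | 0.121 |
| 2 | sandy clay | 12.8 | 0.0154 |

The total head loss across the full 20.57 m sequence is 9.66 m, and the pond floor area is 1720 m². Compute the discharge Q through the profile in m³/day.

Flow is perpendicular to layering, so the layers act in series and the equivalent K is the thickness-weighted harmonic mean.
Total thickness L = 7.77 + 12.8 = 20.57 m.
Σ(b_i/K_i) = 7.77/0.121 + 12.8/0.0154 = 895.4 d.
K_eq = L / Σ(b_i/K_i) = 20.57 / 895.4 = 0.02297 m/day.
Q = K_eq · A · (Δh/L) = 0.02297 × 1720 × (9.66/20.57) = 18.56 m³/day.

18.6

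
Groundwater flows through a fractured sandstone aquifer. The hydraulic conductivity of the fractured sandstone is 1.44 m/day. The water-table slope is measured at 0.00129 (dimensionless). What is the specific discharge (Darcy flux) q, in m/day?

Hydraulic gradient i = 0.00129.
Specific discharge q = K · i = 1.440 × 0.001290 = 0.001858 m/day.

0.00186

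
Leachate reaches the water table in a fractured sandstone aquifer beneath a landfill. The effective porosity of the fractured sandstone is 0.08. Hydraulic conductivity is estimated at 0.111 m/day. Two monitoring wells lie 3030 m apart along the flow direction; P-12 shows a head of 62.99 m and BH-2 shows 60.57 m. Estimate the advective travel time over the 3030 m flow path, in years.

Hydraulic gradient i = (62.99 − 60.57) / 3030 = 2.42 / 3030 = 0.0007987.
Darcy flux q = K · i = 0.1110 × 0.0007987 = 8.865e-05 m/day.
Seepage velocity v = q / n_e = 8.865e-05 / 0.08 = 0.001108 m/day.
Travel time t = L / v = 3030 / 0.001108 = 2.734e+06 days = 7486 years.

7490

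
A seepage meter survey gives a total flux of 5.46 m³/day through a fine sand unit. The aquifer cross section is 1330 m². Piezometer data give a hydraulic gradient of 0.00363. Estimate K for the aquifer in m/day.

1.13

Hydraulic gradient i = 0.00363.
From Q = K·A·i, K = Q / (A·i) = 5.46 / (1330 × 0.003630) = 1.131 m/day.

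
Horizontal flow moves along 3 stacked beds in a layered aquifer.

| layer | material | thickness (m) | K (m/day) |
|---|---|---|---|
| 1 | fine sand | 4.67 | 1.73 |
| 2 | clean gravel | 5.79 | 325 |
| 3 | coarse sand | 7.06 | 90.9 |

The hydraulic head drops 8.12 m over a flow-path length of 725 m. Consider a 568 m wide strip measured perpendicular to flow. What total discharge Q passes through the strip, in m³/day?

Flow is parallel to layering, so each bed carries its own Darcy discharge and the transmissivities add.
Σ(K_i·b_i) = 1.73×4.67 + 325×5.79 + 90.9×7.06 = 2532 m²/day.
Hydraulic gradient i = Δh / L = 8.12 / 725 = 0.01120.
Q = Σ(K_i·b_i) · W · i = 2532 × 568 × 0.01120 = 16105 m³/day.

16100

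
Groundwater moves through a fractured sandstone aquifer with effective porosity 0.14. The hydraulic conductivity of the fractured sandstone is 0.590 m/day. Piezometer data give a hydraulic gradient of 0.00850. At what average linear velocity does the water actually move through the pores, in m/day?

Hydraulic gradient i = 0.00850.
Darcy flux q = K · i = 0.5900 × 0.008500 = 0.005015 m/day.
Seepage velocity v = q / n_e = 0.005015 / 0.14 = 0.03582 m/day.

0.0358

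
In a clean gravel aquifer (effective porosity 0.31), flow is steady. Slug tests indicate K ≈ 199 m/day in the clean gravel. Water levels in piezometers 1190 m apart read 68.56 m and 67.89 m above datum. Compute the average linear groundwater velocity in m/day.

0.361

Hydraulic gradient i = (68.56 − 67.89) / 1190 = 0.67 / 1190 = 0.0005630.
Darcy flux q = K · i = 199.0 × 0.0005630 = 0.1120 m/day.
Seepage velocity v = q / n_e = 0.1120 / 0.31 = 0.3614 m/day.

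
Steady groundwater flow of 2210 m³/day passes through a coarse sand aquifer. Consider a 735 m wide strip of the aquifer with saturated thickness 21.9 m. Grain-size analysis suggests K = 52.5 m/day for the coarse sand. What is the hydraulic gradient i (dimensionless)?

Cross-sectional area A = 735 × 21.9 = 16096 m².
From Q = K·A·i, i = Q / (K·A) = 2210 / (52.50 × 16096) = 0.002615.

0.00262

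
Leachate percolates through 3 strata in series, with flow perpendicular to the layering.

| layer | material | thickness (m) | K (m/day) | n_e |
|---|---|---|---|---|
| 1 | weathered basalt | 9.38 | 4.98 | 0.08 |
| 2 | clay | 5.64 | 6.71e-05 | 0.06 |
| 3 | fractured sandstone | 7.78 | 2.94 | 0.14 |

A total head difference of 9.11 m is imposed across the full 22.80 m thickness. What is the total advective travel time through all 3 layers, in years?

55.0

With flow normal to the layers, continuity requires the same specific discharge q through every layer.
Σ(b_i/K_i) = 9.38/4.98 + 5.64/6.71e-05 + 7.78/2.94 = 84058 d.
q = Δh / Σ(b_i/K_i) = 9.11 / 84058 = 0.0001084 m/day.
In each layer the seepage velocity is v_i = q/n_i, so the layer transit time is t_i = b_i·n_i / q:
  layer 1 (weathered basalt): t_1 = 9.38 × 0.08 / 0.0001084 = 6924 d
  layer 2 (clay): t_2 = 5.64 × 0.06 / 0.0001084 = 3122 d
  layer 3 (fractured sandstone): t_3 = 7.78 × 0.14 / 0.0001084 = 10050 d
Total t = Σ t_i = 20096 days = 55.02 years.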